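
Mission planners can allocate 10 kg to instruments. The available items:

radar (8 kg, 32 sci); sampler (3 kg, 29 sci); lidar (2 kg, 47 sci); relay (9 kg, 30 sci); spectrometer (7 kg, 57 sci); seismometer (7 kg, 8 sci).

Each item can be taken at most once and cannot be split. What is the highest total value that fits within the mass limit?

104 sci

Check high-value combinations within 10 kg:
- lidar+spectrometer: mass 2+7=9, value 47+57=104
- sampler+spectrometer: mass 3+7=10, value 29+57=86
- radar+lidar: mass 8+2=10, value 32+47=79
Best: 104 sci.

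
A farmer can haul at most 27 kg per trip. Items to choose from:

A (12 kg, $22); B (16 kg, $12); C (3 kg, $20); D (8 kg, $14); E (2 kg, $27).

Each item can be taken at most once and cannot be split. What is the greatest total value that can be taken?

This is a 0/1 knapsack; check combinations near the capacity.
- A+C+D+E: weight 12+3+8+2=25, value 22+20+14+27=83
- A+C+E: weight 12+3+2=17, value 22+20+27=69
- A+D+E: weight 12+8+2=22, value 22+14+27=63
- C+D+E: weight 3+8+2=13, value 20+14+27=61
Best: $83.

$83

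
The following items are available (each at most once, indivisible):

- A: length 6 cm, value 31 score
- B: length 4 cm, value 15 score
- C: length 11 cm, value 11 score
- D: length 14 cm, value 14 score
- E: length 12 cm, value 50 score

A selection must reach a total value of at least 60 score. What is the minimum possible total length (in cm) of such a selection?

Subsets with value ≥ 60, sorted by total length:
- B+E: length 16, value 65
- A+E: length 18, value 81
- A+B+E: length 22, value 96
Minimum length: 16 cm.

16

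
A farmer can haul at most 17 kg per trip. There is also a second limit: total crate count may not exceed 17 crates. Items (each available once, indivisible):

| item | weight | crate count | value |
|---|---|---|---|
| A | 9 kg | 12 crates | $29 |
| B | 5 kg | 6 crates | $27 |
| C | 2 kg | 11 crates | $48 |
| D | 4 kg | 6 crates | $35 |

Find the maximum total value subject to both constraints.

$83

Feasible sets respecting both limits:
- C+D: weight 6, crate count 17, value 83
- B+C: weight 7, crate count 17, value 75
- B+D: weight 9, crate count 12, value 62
- C: weight 2, crate count 11, value 48
Best: $83.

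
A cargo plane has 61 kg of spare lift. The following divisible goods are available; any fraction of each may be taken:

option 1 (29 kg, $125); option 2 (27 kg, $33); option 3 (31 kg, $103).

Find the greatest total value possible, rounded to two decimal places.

Take in order of value per unit:
- option 1 (125/29 per unit): all 29 → value 125, running total 125.00
- option 3 (103/31 per unit): all 31 → value 103, running total 228.00
- option 2 (33/27 per unit): 1 of 27 → value 1×33/27 = 1.2222, running total 229.22
Total 229.22.

229.22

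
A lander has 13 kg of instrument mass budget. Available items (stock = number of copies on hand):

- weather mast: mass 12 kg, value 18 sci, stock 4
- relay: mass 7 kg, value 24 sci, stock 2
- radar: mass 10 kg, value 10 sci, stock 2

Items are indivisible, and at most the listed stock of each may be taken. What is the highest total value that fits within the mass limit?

Top feasible selections:
- 1×relay: mass 7, value 24
- 1×weather mast: mass 12, value 18
- 1×radar: mass 10, value 10
Best: 24 sci.

24 sci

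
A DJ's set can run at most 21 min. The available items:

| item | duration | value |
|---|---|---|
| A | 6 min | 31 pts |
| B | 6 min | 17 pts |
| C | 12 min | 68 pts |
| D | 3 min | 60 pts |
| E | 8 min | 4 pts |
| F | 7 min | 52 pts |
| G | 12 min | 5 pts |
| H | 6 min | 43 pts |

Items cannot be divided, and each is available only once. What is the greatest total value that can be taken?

Check high-value combinations within 21 min:
- C+D+H: duration 12+3+6=21, value 68+60+43=171
- A+C+D: duration 6+12+3=21, value 31+68+60=159
- D+F+H: duration 3+7+6=16, value 60+52+43=155
Best: 171 pts.

171 pts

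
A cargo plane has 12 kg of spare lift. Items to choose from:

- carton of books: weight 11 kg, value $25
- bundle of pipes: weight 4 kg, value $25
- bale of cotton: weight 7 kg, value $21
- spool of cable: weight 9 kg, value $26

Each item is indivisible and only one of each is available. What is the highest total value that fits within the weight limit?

This is a 0/1 knapsack; check combinations near the capacity.
- bundle of pipes+bale of cotton: weight 4+7=11, value 25+21=46
- spool of cable: weight 9, value 26
- bundle of pipes: weight 4, value 25
- carton of books: weight 11, value 25
Best: $46.

$46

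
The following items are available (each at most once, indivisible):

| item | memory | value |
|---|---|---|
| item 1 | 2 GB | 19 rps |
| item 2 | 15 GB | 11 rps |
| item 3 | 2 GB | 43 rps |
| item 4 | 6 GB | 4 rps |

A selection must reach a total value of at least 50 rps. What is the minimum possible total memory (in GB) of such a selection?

4

Subsets with value ≥ 50, sorted by total memory:
- item 1+item 3: memory 4, value 62
- item 1+item 3+item 4: memory 10, value 66
Minimum memory: 4 GB.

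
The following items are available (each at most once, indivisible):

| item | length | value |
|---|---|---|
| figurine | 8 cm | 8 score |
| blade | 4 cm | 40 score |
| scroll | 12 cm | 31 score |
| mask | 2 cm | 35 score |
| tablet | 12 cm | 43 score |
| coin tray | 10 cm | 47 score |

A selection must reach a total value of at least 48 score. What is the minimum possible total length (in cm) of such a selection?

Subsets with value ≥ 48, sorted by total length:
- blade+mask: length 6, value 75
- mask+coin tray: length 12, value 82
Minimum length: 6 cm.

6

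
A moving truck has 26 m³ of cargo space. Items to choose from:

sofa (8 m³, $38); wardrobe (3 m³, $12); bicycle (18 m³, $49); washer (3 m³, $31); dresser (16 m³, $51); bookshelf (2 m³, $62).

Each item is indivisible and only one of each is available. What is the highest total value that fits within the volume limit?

$156

Check high-value combinations within 26 m³:
- wardrobe+washer+dresser+bookshelf: volume 3+3+16+2=24, value 12+31+51+62=156
- wardrobe+bicycle+washer+bookshelf: volume 3+18+3+2=26, value 12+49+31+62=154
- sofa+dresser+bookshelf: volume 8+16+2=26, value 38+51+62=151
Best: $156.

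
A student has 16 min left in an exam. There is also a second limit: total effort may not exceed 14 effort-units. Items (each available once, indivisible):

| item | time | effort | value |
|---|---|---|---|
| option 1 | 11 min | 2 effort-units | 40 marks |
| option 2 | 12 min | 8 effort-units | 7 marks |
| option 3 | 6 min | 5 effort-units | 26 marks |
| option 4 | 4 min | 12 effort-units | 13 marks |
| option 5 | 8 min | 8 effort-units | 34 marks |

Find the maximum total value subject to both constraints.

Feasible sets respecting both limits:
- option 3+option 5: time 14, effort 13, value 60
- option 1+option 4: time 15, effort 14, value 53
- option 1: time 11, effort 2, value 40
Best: 60 marks.

60 marks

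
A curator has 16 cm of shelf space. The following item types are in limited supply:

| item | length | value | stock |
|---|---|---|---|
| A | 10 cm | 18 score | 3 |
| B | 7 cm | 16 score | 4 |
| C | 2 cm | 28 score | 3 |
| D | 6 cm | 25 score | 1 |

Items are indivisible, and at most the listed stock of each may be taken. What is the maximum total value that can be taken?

Top feasible selections:
- 3×C + 1×D: length 12, value 109
- 1×A + 3×C: length 16, value 102
- 1×B + 3×C: length 13, value 100
Best: 109 score.

109 score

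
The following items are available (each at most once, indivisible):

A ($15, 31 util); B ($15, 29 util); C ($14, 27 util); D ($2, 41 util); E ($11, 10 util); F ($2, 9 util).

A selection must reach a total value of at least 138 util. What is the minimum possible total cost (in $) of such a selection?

57

Subsets with value ≥ 138, sorted by total cost:
- A+B+C+D+E: cost 57, value 138
- A+B+C+D+E+F: cost 59, value 147
Minimum cost: 57 $.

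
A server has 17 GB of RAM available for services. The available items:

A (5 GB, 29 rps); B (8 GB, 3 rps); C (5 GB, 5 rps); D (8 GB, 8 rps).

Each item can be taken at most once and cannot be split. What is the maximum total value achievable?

37 rps

Check high-value combinations within 17 GB:
- A+D: memory 5+8=13, value 29+8=37
- A+C: memory 5+5=10, value 29+5=34
- A+B: memory 5+8=13, value 29+3=32
- A: memory 5, value 29
Best: 37 rps.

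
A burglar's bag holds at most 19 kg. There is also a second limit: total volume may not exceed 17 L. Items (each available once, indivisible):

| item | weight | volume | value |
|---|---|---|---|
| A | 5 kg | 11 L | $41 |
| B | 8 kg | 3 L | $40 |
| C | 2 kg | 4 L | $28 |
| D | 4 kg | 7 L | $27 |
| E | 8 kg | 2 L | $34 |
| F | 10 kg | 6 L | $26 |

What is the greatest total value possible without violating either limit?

$103

Feasible sets respecting both limits:
- A+C+E: weight 15, volume 17, value 103
- B+C+E: weight 18, volume 9, value 102
- B+C+D: weight 14, volume 14, value 95
- C+D+E: weight 14, volume 13, value 89
Best: $103.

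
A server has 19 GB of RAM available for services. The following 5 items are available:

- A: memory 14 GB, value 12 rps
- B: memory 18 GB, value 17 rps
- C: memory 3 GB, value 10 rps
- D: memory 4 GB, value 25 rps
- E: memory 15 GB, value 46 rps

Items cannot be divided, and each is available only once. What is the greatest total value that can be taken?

Check high-value combinations within 19 GB:
- D+E: memory 4+15=19, value 25+46=71
- C+E: memory 3+15=18, value 10+46=56
- E: memory 15, value 46
Best: 71 rps.

71 rps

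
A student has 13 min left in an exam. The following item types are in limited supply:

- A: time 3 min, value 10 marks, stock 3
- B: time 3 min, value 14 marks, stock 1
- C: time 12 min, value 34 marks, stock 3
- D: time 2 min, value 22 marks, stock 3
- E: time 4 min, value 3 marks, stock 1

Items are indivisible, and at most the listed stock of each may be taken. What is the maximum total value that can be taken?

Top feasible selections:
- 1×A + 1×B + 3×D: time 12, value 90
- 2×A + 3×D: time 12, value 86
Best: 90 marks.

90 marks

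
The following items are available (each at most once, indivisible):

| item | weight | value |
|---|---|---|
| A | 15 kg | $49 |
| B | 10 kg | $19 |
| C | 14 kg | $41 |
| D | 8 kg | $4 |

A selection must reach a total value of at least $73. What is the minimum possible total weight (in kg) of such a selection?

29

Subsets with value ≥ 73, sorted by total weight:
- A+C: weight 29, value 90
- A+C+D: weight 37, value 94
Minimum weight: 29 kg.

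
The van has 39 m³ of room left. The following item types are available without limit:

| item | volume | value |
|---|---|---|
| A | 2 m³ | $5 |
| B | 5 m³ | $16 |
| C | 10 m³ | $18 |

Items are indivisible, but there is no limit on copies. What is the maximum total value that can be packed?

Best value-per-unit is B at 16/5; filling with it alone gives 7×16 = 112.
Optimal mix: 2×A + 7×B → volume 39, value 122.

$122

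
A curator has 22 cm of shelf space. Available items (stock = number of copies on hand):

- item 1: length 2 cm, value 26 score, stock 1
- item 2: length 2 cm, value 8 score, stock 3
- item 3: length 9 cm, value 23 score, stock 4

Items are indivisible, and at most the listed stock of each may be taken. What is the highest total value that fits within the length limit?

80 score

Best selections within length 22 and stock limits:
- 1×item 1 + 1×item 2 + 2×item 3: length 22, value 80
- 1×item 1 + 3×item 2 + 1×item 3: length 17, value 73
Best: 80 score.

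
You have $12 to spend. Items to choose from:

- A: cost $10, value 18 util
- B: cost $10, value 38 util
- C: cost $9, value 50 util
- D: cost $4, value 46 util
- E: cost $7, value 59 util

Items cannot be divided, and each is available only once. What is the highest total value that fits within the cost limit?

Check high-value combinations within $12:
- D+E: cost 4+7=11, value 46+59=105
- E: cost 7, value 59
- C: cost 9, value 50
- D: cost 4, value 46
- B: cost 10, value 38
Best: 105 util.

105 util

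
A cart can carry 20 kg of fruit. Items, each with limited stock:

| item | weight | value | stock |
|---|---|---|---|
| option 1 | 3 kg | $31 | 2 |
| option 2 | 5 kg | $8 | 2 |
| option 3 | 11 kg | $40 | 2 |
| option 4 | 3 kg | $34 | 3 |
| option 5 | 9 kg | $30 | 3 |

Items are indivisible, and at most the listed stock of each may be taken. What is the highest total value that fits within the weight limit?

Best selections within weight 20 and stock limits:
- 2×option 1 + 1×option 2 + 3×option 4: weight 20, value 172
- 2×option 1 + 3×option 4: weight 15, value 164
Best: $172.

$172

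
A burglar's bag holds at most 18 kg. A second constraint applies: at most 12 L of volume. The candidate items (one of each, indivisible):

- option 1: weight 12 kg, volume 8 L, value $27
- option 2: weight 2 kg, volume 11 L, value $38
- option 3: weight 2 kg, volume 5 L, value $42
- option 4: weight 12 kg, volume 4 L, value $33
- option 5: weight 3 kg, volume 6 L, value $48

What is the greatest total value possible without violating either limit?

$90

Feasible sets respecting both limits:
- option 3+option 5: weight 5, volume 11, value 90
- option 4+option 5: weight 15, volume 10, value 81
- option 3+option 4: weight 14, volume 9, value 75
Best: $90.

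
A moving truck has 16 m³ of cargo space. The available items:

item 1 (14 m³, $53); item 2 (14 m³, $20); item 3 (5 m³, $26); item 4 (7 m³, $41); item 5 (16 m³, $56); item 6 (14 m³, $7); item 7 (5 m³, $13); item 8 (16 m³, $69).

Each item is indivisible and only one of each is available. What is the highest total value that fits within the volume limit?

$69

Check high-value combinations within 16 m³:
- item 8: volume 16, value 69
- item 3+item 4: volume 5+7=12, value 26+41=67
- item 5: volume 16, value 56
Best: $69.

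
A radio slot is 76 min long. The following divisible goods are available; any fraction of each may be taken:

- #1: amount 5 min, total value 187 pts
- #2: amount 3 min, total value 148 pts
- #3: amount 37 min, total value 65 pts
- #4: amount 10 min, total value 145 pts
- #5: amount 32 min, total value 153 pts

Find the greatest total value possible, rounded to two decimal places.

Take in order of value per unit:
- #2 (148/3 per unit): all 3 → value 148, running total 148.00
- #1 (187/5 per unit): all 5 → value 187, running total 335.00
- #4 (145/10 per unit): all 10 → value 145, running total 480.00
- #5 (153/32 per unit): all 32 → value 153, running total 633.00
- #3 (65/37 per unit): 26 of 37 → value 26×65/37 = 45.6757, running total 678.68
Total 678.68.

678.68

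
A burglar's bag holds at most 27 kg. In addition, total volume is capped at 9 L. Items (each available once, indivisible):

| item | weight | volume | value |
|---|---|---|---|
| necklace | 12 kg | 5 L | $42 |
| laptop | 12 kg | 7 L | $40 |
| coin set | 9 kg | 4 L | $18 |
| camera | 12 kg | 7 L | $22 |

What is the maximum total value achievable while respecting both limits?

Feasible sets respecting both limits:
- necklace+coin set: weight 21, volume 9, value 60
- necklace: weight 12, volume 5, value 42
- laptop: weight 12, volume 7, value 40
- camera: weight 12, volume 7, value 22
Best: $60.

$60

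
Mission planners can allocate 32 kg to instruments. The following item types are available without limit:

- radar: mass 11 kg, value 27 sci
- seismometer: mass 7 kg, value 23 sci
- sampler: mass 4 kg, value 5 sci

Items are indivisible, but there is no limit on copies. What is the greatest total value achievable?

Best value-per-unit is seismometer at 23/7; filling with it alone gives 4×23 = 92.
Optimal mix: 4×seismometer + 1×sampler → mass 32, value 97.

97 sci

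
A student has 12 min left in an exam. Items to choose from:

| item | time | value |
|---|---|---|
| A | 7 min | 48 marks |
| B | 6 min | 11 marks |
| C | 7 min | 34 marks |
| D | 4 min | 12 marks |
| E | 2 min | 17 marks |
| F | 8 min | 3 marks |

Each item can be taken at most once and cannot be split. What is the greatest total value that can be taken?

65 marks

Check high-value combinations within 12 min:
- A+E: time 7+2=9, value 48+17=65
- A+D: time 7+4=11, value 48+12=60
- C+E: time 7+2=9, value 34+17=51
- A: time 7, value 48
Best: 65 marks.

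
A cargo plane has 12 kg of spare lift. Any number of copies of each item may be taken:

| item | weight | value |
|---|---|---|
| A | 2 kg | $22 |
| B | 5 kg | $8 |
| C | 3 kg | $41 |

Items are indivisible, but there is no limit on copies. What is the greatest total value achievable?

$164

Best value-per-unit is C at 41/3, and filling with it alone uses weight 4×3=12. No mix of the others beats 4×41 = 164.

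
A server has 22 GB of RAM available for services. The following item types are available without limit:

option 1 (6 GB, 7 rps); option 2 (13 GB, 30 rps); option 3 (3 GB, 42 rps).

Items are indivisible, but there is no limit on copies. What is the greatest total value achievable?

Best value-per-unit is option 3 at 42/3, and filling with it alone uses memory 7×3=21. No mix of the others beats 7×42 = 294.

294 rps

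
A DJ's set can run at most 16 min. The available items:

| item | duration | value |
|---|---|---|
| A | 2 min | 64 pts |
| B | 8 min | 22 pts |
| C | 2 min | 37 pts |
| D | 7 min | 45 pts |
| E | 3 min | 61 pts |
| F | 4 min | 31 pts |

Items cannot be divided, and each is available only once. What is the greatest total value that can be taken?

Check high-value combinations within 16 min:
- A+C+D+E: duration 2+2+7+3=14, value 64+37+45+61=207
- A+D+E+F: duration 2+7+3+4=16, value 64+45+61+31=201
- A+C+E+F: duration 2+2+3+4=11, value 64+37+61+31=193
Best: 207 pts.

207 pts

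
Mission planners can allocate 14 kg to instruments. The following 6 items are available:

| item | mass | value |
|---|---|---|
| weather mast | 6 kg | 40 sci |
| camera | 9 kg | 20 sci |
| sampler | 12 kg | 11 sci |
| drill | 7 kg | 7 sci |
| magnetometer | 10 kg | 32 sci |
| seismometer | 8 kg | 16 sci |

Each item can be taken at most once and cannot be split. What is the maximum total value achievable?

56 sci

Check high-value combinations within 14 kg:
- weather mast+seismometer: mass 6+8=14, value 40+16=56
- weather mast+drill: mass 6+7=13, value 40+7=47
- weather mast: mass 6, value 40
Best: 56 sci.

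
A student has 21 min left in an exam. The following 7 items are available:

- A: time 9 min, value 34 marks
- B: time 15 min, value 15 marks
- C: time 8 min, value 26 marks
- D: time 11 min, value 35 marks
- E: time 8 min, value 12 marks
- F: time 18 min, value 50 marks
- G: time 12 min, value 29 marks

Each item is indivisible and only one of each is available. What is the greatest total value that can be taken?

Check high-value combinations within 21 min:
- A+D: time 9+11=20, value 34+35=69
- A+G: time 9+12=21, value 34+29=63
- C+D: time 8+11=19, value 26+35=61
- A+C: time 9+8=17, value 34+26=60
Best: 69 marks.

69 marks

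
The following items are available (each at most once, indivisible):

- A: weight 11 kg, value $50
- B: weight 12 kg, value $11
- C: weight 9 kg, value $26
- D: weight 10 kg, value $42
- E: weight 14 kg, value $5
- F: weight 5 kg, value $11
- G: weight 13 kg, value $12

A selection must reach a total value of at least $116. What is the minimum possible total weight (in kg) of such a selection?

Subsets with value ≥ 116, sorted by total weight:
- A+C+D: weight 30, value 118
- A+C+D+F: weight 35, value 129
Minimum weight: 30 kg.

30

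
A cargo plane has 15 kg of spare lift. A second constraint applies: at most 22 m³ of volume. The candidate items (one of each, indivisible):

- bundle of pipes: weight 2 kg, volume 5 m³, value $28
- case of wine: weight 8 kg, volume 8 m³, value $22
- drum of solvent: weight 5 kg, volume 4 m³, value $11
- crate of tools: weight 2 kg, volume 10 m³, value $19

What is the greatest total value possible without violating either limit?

Feasible sets respecting both limits:
- bundle of pipes+case of wine+drum of solvent: weight 15, volume 17, value 61
- bundle of pipes+drum of solvent+crate of tools: weight 9, volume 19, value 58
- case of wine+drum of solvent+crate of tools: weight 15, volume 22, value 52
- bundle of pipes+case of wine: weight 10, volume 13, value 50
Best: $61.

$61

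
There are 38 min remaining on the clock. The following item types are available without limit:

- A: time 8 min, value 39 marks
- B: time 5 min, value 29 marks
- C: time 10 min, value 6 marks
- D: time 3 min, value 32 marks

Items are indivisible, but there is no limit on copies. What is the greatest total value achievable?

Best value-per-unit is D at 32/3, and filling with it alone uses time 12×3=36. No mix of the others beats 12×32 = 384.

384 marks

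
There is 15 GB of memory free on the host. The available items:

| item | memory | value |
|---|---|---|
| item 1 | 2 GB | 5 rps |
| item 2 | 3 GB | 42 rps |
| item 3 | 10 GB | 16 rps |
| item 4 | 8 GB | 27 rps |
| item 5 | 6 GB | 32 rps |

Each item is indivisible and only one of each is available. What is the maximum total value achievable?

79 rps

This is a 0/1 knapsack; check combinations near the capacity.
- item 1+item 2+item 5: memory 2+3+6=11, value 5+42+32=79
- item 2+item 5: memory 3+6=9, value 42+32=74
- item 1+item 2+item 4: memory 2+3+8=13, value 5+42+27=74
- item 2+item 4: memory 3+8=11, value 42+27=69
- item 1+item 2+item 3: memory 2+3+10=15, value 5+42+16=63
Best: 79 rps.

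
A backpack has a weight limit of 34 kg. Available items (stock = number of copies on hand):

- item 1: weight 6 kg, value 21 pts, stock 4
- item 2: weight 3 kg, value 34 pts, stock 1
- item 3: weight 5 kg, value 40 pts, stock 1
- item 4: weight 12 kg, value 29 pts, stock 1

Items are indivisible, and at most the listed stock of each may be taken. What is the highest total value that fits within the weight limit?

158 pts

Best selections within weight 34 and stock limits:
- 4×item 1 + 1×item 2 + 1×item 3: weight 32, value 158
- 2×item 1 + 1×item 2 + 1×item 3 + 1×item 4: weight 32, value 145
- 3×item 1 + 1×item 2 + 1×item 3: weight 26, value 137
Best: 158 pts.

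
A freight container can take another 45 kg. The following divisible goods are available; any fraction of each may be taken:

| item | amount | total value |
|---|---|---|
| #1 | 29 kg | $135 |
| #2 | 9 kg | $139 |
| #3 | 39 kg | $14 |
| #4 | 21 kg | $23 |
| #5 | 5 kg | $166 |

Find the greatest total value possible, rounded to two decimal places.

442.19

Take in order of value per unit:
- #5 (166/5 per unit): all 5 → value 166, running total 166.00
- #2 (139/9 per unit): all 9 → value 139, running total 305.00
- #1 (135/29 per unit): all 29 → value 135, running total 440.00
- #4 (23/21 per unit): 2 of 21 → value 2×23/21 = 2.1905, running total 442.19
Total 442.19.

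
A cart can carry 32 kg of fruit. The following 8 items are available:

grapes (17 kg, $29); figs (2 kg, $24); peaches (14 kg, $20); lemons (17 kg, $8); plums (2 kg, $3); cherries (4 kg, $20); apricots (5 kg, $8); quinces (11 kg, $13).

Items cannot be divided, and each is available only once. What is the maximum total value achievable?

$84

Check high-value combinations within 32 kg:
- grapes+figs+plums+cherries+apricots: weight 17+2+2+4+5=30, value 29+24+3+20+8=84
- grapes+figs+cherries+apricots: weight 17+2+4+5=28, value 29+24+20+8=81
- figs+peaches+cherries+quinces: weight 2+14+4+11=31, value 24+20+20+13=77
- grapes+figs+plums+cherries: weight 17+2+2+4=25, value 29+24+3+20=76
Best: $84.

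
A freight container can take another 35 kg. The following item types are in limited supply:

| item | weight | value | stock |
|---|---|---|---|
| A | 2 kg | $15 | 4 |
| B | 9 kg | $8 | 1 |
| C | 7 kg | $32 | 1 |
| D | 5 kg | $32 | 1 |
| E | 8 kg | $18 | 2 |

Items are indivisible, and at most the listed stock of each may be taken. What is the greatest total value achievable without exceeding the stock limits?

Best selections within weight 35 and stock limits:
- 3×A + 1×C + 1×D + 2×E: weight 34, value 145
- 4×A + 1×C + 1×D + 1×E: weight 28, value 142
Best: $145.

$145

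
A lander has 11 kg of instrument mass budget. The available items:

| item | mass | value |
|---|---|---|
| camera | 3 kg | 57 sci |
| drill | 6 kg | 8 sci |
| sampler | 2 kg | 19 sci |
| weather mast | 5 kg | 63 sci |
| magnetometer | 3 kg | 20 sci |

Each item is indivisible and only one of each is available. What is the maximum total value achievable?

140 sci

This is a 0/1 knapsack; check combinations near the capacity.
- camera+weather mast+magnetometer: mass 3+5+3=11, value 57+63+20=140
- camera+sampler+weather mast: mass 3+2+5=10, value 57+19+63=139
- camera+weather mast: mass 3+5=8, value 57+63=120
- sampler+weather mast+magnetometer: mass 2+5+3=10, value 19+63+20=102
Best: 140 sci.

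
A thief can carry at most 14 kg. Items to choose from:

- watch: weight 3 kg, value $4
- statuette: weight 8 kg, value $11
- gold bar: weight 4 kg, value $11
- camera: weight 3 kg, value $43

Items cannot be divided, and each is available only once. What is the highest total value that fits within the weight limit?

$58

Check high-value combinations within 14 kg:
- watch+gold bar+camera: weight 3+4+3=10, value 4+11+43=58
- watch+statuette+camera: weight 3+8+3=14, value 4+11+43=58
- gold bar+camera: weight 4+3=7, value 11+43=54
- statuette+camera: weight 8+3=11, value 11+43=54
Best: $58.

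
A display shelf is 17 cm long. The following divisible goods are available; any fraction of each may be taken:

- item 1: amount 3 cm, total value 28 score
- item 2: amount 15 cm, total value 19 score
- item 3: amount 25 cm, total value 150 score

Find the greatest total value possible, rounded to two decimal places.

112.00

Take in order of value per unit:
- item 1 (28/3 per unit): all 3 → value 28, running total 28.00
- item 3 (150/25 per unit): 14 of 25 → value 14×150/25 = 84.0000, running total 112.00
Total 112.00.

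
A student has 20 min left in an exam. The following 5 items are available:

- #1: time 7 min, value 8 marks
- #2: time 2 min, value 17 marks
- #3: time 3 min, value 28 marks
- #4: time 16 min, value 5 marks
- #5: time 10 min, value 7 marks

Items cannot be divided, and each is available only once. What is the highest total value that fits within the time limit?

Check high-value combinations within 20 min:
- #1+#2+#3: time 7+2+3=12, value 8+17+28=53
- #2+#3+#5: time 2+3+10=15, value 17+28+7=52
- #2+#3: time 2+3=5, value 17+28=45
- #1+#3+#5: time 7+3+10=20, value 8+28+7=43
Best: 53 marks.

53 marks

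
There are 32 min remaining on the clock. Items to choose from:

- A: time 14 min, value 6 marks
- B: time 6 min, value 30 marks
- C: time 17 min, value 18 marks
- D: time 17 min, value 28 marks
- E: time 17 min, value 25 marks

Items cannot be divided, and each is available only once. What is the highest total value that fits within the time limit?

Check high-value combinations within 32 min:
- B+D: time 6+17=23, value 30+28=58
- B+E: time 6+17=23, value 30+25=55
- B+C: time 6+17=23, value 30+18=48
Best: 58 marks.

58 marks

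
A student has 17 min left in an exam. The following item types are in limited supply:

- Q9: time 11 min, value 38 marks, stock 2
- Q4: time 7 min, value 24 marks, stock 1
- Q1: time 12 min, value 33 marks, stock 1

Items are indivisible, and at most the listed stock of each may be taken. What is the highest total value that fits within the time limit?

Top feasible selections:
- 1×Q9: time 11, value 38
- 1×Q1: time 12, value 33
- 1×Q4: time 7, value 24
Best: 38 marks.

38 marks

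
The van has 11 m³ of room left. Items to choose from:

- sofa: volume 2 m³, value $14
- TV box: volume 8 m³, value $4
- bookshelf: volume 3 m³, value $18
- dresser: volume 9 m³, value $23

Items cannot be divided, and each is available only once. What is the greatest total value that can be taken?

Check high-value combinations within 11 m³:
- sofa+dresser: volume 2+9=11, value 14+23=37
- sofa+bookshelf: volume 2+3=5, value 14+18=32
- dresser: volume 9, value 23
- TV box+bookshelf: volume 8+3=11, value 4+18=22
- bookshelf: volume 3, value 18
Best: $37.

$37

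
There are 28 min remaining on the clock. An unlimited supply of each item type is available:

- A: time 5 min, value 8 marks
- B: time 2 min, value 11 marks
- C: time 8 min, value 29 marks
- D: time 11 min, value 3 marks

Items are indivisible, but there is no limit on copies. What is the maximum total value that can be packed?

154 marks

Best value-per-unit is B at 11/2, and filling with it alone uses time 14×2=28. No mix of the others beats 14×11 = 154.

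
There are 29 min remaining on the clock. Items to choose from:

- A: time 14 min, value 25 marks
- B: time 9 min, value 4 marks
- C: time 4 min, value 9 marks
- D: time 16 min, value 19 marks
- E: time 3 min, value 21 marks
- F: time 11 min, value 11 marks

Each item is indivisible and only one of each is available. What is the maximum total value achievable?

Check high-value combinations within 29 min:
- A+E+F: time 14+3+11=28, value 25+21+11=57
- A+C+E: time 14+4+3=21, value 25+9+21=55
- A+B+E: time 14+9+3=26, value 25+4+21=50
- C+D+E: time 4+16+3=23, value 9+19+21=49
Best: 57 marks.

57 marks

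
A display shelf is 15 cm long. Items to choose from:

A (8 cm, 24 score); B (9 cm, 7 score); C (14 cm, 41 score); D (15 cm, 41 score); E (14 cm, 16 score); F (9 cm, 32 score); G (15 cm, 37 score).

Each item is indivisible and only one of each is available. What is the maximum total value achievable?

Check high-value combinations within 15 cm:
- C: length 14, value 41
- D: length 15, value 41
- G: length 15, value 37
Best: 41 score.

41 score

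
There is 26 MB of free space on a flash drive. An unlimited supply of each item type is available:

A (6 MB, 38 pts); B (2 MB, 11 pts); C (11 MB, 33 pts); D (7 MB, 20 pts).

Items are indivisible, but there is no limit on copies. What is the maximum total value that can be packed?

Best value-per-unit is A at 38/6; filling with it alone gives 4×38 = 152.
Optimal mix: 4×A + 1×B → size 26, value 163.

163 pts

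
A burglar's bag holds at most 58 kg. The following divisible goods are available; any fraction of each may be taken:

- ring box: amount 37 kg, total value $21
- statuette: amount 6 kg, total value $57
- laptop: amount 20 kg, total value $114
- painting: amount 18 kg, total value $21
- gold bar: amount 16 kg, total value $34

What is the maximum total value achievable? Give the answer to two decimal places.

Take in order of value per unit:
- statuette (57/6 per unit): all 6 → value 57, running total 57.00
- laptop (114/20 per unit): all 20 → value 114, running total 171.00
- gold bar (34/16 per unit): all 16 → value 34, running total 205.00
- painting (21/18 per unit): 16 of 18 → value 16×21/18 = 18.6667, running total 223.67
Total 223.67.

223.67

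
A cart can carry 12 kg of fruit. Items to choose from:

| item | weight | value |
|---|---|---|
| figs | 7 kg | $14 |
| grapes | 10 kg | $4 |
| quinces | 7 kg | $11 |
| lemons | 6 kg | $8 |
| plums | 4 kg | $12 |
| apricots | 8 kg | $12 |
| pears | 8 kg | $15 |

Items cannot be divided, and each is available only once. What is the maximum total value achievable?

$27

Check high-value combinations within 12 kg:
- plums+pears: weight 4+8=12, value 12+15=27
- figs+plums: weight 7+4=11, value 14+12=26
- plums+apricots: weight 4+8=12, value 12+12=24
- quinces+plums: weight 7+4=11, value 11+12=23
- lemons+plums: weight 6+4=10, value 8+12=20
Best: $27.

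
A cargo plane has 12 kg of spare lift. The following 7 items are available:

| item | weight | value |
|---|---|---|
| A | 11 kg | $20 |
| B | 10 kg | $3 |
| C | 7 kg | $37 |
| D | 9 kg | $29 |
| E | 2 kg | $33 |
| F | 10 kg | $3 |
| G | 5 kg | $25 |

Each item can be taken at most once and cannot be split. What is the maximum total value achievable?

Check high-value combinations within 12 kg:
- C+E: weight 7+2=9, value 37+33=70
- D+E: weight 9+2=11, value 29+33=62
- C+G: weight 7+5=12, value 37+25=62
Best: $70.

$70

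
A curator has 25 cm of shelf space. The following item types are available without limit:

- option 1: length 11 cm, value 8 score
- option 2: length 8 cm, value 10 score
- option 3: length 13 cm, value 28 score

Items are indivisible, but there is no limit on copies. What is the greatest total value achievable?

Best value-per-unit is option 3 at 28/13; filling with it alone gives 1×28 = 28.
Optimal mix: 1×option 2 + 1×option 3 → length 21, value 38.

38 score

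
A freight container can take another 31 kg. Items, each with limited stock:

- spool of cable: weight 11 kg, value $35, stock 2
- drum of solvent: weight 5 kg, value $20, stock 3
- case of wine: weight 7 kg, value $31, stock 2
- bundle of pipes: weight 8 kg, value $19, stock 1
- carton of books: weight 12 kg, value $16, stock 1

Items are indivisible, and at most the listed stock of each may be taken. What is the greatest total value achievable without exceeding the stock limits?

$122

Best selections within weight 31 and stock limits:
- 3×drum of solvent + 2×case of wine: weight 29, value 122
- 1×spool of cable + 1×drum of solvent + 2×case of wine: weight 30, value 117
- 3×drum of solvent + 1×case of wine + 1×bundle of pipes: weight 30, value 110
Best: $122.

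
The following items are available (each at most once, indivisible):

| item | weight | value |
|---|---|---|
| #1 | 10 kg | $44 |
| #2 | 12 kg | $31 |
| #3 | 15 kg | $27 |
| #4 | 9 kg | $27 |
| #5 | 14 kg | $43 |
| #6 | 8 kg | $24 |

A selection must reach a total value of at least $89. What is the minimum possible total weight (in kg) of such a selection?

27

Subsets with value ≥ 89, sorted by total weight:
- #1+#4+#6: weight 27, value 95
- #1+#2+#6: weight 30, value 99
- #1+#2+#4: weight 31, value 102
- #4+#5+#6: weight 31, value 94
Minimum weight: 27 kg.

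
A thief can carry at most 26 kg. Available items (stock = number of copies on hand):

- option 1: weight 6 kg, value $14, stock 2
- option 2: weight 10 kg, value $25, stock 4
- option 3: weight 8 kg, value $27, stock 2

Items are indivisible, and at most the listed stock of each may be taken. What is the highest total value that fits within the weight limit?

Best selections within weight 26 and stock limits:
- 1×option 2 + 2×option 3: weight 26, value 79
- 1×option 1 + 2×option 3: weight 22, value 68
- 1×option 1 + 1×option 2 + 1×option 3: weight 24, value 66
- 1×option 1 + 2×option 2: weight 26, value 64
Best: $79.

$79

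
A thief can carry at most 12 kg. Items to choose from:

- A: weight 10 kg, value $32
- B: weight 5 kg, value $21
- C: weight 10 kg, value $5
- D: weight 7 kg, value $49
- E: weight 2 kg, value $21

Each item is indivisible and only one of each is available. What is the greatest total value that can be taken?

Check high-value combinations within 12 kg:
- D+E: weight 7+2=9, value 49+21=70
- B+D: weight 5+7=12, value 21+49=70
- A+E: weight 10+2=12, value 32+21=53
Best: $70.

$70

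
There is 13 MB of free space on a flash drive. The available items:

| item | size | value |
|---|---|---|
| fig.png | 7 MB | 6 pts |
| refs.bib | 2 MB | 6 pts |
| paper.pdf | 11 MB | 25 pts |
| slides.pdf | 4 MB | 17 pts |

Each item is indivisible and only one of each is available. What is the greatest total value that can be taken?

Check high-value combinations within 13 MB:
- refs.bib+paper.pdf: size 2+11=13, value 6+25=31
- fig.png+refs.bib+slides.pdf: size 7+2+4=13, value 6+6+17=29
- paper.pdf: size 11, value 25
- refs.bib+slides.pdf: size 2+4=6, value 6+17=23
Best: 31 pts.

31 pts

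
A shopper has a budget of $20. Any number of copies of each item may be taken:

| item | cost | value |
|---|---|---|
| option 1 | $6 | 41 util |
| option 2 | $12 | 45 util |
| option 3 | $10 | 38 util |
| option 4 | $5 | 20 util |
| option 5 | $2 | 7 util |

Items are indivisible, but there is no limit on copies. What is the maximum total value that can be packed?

Best value-per-unit is option 1 at 41/6; filling with it alone gives 3×41 = 123.
Optimal mix: 3×option 1 + 1×option 5 → cost 20, value 130.

130 util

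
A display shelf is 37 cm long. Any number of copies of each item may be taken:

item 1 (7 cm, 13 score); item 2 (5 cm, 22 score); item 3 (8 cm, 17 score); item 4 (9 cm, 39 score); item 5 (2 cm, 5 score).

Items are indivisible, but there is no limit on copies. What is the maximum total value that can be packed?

Best value-per-unit is item 2 at 22/5; filling with it alone gives 7×22 = 154.
Optimal mix: 2×item 2 + 3×item 4 → length 37, value 161.

161 score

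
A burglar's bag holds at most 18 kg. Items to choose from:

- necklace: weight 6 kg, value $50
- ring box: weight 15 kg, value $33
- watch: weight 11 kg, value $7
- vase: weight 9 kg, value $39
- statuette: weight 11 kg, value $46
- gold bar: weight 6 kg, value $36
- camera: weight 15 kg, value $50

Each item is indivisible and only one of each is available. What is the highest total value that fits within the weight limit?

$96

This is a 0/1 knapsack; check combinations near the capacity.
- necklace+statuette: weight 6+11=17, value 50+46=96
- necklace+vase: weight 6+9=15, value 50+39=89
- necklace+gold bar: weight 6+6=12, value 50+36=86
- statuette+gold bar: weight 11+6=17, value 46+36=82
Best: $96.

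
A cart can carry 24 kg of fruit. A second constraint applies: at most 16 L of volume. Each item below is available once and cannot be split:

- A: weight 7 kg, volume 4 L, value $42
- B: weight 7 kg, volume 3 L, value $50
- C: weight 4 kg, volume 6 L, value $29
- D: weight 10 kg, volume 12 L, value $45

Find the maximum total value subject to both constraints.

Feasible sets respecting both limits:
- A+B+C: weight 18, volume 13, value 121
- B+D: weight 17, volume 15, value 95
- A+B: weight 14, volume 7, value 92
- A+D: weight 17, volume 16, value 87
Best: $121.

$121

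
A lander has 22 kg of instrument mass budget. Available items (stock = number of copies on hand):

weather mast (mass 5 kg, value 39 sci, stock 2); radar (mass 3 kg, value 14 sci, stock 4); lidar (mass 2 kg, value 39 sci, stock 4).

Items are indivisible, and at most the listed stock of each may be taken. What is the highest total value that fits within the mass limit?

Top feasible selections:
- 2×weather mast + 1×radar + 4×lidar: mass 21, value 248
- 1×weather mast + 3×radar + 4×lidar: mass 22, value 237
- 2×weather mast + 4×lidar: mass 18, value 234
- 1×weather mast + 2×radar + 4×lidar: mass 19, value 223
Best: 248 sci.

248 sci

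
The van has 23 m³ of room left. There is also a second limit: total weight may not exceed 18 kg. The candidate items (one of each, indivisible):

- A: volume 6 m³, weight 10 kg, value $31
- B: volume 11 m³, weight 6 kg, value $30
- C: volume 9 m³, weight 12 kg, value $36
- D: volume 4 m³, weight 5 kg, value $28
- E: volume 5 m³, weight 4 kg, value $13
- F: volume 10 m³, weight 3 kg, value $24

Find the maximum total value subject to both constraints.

Feasible sets respecting both limits:
- A+D+F: volume 20, weight 18, value 83
- B+D+E: volume 20, weight 15, value 71
- A+E+F: volume 21, weight 17, value 68
- B+C: volume 20, weight 18, value 66
Best: $83.

$83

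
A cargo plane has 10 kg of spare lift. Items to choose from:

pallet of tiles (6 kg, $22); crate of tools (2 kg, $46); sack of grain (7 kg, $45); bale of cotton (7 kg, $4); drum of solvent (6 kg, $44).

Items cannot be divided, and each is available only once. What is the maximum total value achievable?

$91

Check high-value combinations within 10 kg:
- crate of tools+sack of grain: weight 2+7=9, value 46+45=91
- crate of tools+drum of solvent: weight 2+6=8, value 46+44=90
- pallet of tiles+crate of tools: weight 6+2=8, value 22+46=68
- crate of tools+bale of cotton: weight 2+7=9, value 46+4=50
Best: $91.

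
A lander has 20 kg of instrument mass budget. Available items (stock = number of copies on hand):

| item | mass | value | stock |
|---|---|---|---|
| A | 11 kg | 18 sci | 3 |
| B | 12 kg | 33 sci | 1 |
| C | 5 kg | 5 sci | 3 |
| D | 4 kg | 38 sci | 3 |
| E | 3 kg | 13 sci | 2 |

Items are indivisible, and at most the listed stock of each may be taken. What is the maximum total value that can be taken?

140 sci

Best selections within mass 20 and stock limits:
- 3×D + 2×E: mass 18, value 140
- 1×C + 3×D + 1×E: mass 20, value 132
Best: 140 sci.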